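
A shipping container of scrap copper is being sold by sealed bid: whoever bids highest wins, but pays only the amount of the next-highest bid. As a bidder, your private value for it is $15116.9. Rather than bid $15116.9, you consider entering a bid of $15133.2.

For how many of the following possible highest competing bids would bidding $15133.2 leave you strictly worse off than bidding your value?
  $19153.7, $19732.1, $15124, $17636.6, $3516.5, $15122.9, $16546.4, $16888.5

The deviation hurts exactly when the highest competing bid lies strictly between $15116.9 and $15133.2 — overbidding then wins at a price above your value.
$19153.7: above both → same outcome either way.
$19732.1: above both → same outcome either way.
$15124: inside the interval → strictly worse (loss $7.1).
$17636.6: above both → same outcome either way.
$3516.5: below both → same outcome either way.
$15122.9: inside the interval → strictly worse (loss $6).
$16546.4: above both → same outcome either way.
$16888.5: above both → same outcome either way.
Count: 2.

2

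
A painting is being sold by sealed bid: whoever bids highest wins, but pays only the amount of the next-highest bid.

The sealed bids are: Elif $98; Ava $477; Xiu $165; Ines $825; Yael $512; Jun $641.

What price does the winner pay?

Highest bid: Ines at $825, so Ines wins.
Second-highest bid: Jun at $641 — that is the price the winner pays.

$641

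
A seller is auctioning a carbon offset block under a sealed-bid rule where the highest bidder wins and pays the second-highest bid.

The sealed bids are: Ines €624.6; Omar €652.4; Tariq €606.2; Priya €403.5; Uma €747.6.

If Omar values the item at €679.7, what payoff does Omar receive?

€0

Highest bid: Uma at €747.6, so Uma wins.
Second-highest bid: Omar at €652.4 — that is the price the winner pays.
Omar did not win, so Omar pays nothing and receives nothing: payoff €0.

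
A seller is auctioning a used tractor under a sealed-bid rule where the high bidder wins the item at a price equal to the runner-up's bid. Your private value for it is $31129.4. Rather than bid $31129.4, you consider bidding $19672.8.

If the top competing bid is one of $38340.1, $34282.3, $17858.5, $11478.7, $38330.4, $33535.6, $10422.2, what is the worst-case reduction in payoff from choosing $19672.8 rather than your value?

$38340.1: same outcome either way → loss $0.
$34282.3: same outcome either way → loss $0.
$17858.5: same outcome either way → loss $0.
$11478.7: same outcome either way → loss $0.
$38330.4: same outcome either way → loss $0.
$33535.6: same outcome either way → loss $0.
$10422.2: same outcome either way → loss $0.
Maximum loss: $0.

$0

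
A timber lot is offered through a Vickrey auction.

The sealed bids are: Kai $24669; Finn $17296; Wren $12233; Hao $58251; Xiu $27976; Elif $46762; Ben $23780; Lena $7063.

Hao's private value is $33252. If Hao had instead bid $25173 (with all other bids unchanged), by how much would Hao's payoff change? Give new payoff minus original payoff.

$13510

The highest bid among the other bidders is $46762; Hao's bid doesn't change that.
Original bid $58251: Hao is highest, pays the top rival bid $46762; payoff $33252 − $46762 = −$13510.
Alternative bid $25173: Hao is not highest (top rival bid is $46762); payoff $0.
Change in payoff = $0 − (−$13510) = $13510.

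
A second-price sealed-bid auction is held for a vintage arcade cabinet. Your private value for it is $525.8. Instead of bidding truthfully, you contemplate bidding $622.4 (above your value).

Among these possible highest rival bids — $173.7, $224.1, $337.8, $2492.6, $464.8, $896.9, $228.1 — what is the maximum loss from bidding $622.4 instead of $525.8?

$173.7: same outcome either way → loss $0.
$224.1: same outcome either way → loss $0.
$337.8: same outcome either way → loss $0.
$2492.6: same outcome either way → loss $0.
$464.8: same outcome either way → loss $0.
$896.9: same outcome either way → loss $0.
$228.1: same outcome either way → loss $0.
Maximum loss: $0.

$0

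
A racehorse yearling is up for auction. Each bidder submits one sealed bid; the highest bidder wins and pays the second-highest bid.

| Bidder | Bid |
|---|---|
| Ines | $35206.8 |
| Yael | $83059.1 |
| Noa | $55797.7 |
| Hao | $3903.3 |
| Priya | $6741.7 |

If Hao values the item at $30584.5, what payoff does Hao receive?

Highest bid: Yael at $83059.1, so Yael wins.
Second-highest bid: Noa at $55797.7 — that is the price the winner pays.
Hao did not win, so Hao pays nothing and receives nothing: payoff $0.

$0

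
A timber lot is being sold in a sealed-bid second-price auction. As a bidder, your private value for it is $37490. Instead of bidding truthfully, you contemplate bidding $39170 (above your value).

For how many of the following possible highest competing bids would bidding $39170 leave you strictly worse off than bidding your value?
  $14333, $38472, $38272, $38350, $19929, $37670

The deviation hurts exactly when the highest competing bid lies strictly between $37490 and $39170 — overbidding then wins at a price above your value.
$14333: below both → same outcome either way.
$38472: inside the interval → strictly worse (loss $982).
$38272: inside the interval → strictly worse (loss $782).
$38350: inside the interval → strictly worse (loss $860).
$19929: below both → same outcome either way.
$37670: inside the interval → strictly worse (loss $180).
Count: 4.

4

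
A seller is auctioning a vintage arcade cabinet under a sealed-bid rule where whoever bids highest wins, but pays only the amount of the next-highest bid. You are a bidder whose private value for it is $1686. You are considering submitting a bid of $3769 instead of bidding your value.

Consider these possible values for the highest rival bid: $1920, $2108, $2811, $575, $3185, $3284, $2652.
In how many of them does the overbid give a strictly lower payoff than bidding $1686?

The deviation hurts exactly when the highest competing bid lies strictly between $1686 and $3769 — overbidding then wins at a price above your value.
$1920: inside the interval → strictly worse (loss $234).
$2108: inside the interval → strictly worse (loss $422).
$2811: inside the interval → strictly worse (loss $1125).
$575: below both → same outcome either way.
$3185: inside the interval → strictly worse (loss $1499).
$3284: inside the interval → strictly worse (loss $1598).
$2652: inside the interval → strictly worse (loss $966).
Count: 6.

6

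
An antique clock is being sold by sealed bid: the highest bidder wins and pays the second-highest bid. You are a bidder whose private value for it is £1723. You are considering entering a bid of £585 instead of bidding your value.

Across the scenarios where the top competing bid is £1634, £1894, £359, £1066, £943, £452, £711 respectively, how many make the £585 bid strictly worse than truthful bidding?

The deviation hurts exactly when the highest competing bid lies strictly between £585 and £1723 — underbidding then forfeits a profitable win.
£1634: inside the interval → strictly worse (loss £89).
£1894: above both → same outcome either way.
£359: below both → same outcome either way.
£1066: inside the interval → strictly worse (loss £657).
£943: inside the interval → strictly worse (loss £780).
£452: below both → same outcome either way.
£711: inside the interval → strictly worse (loss £1012).
Count: 4.

4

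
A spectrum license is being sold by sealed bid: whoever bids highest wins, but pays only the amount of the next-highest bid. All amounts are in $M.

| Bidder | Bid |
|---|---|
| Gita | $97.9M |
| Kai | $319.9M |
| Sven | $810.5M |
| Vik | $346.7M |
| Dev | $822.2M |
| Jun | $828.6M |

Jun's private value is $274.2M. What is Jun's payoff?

−$548M

Highest bid: Jun at $828.6M, so Jun wins.
Second-highest bid: Dev at $822.2M — that is the price the winner pays.
Jun's payoff = value − price = $274.2M − $822.2M = −$548M.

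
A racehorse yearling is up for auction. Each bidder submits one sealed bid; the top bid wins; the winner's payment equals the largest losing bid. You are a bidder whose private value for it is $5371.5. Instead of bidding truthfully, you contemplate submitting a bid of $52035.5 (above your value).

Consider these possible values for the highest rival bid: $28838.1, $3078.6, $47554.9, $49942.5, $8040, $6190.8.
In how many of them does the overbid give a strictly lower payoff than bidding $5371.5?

5

The deviation hurts exactly when the highest competing bid lies strictly between $5371.5 and $52035.5 — overbidding then wins at a price above your value.
$28838.1: inside the interval → strictly worse (loss $23466.6).
$3078.6: below both → same outcome either way.
$47554.9: inside the interval → strictly worse (loss $42183.4).
$49942.5: inside the interval → strictly worse (loss $44571).
$8040: inside the interval → strictly worse (loss $2668.5).
$6190.8: inside the interval → strictly worse (loss $819.3).
Count: 5.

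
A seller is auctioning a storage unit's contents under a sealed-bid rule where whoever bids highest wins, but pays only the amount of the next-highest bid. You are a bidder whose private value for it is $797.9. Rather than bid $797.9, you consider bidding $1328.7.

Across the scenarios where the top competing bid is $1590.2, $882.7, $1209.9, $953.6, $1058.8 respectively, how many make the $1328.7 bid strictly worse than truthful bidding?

The deviation hurts exactly when the highest competing bid lies strictly between $797.9 and $1328.7 — overbidding then wins at a price above your value.
$1590.2: above both → same outcome either way.
$882.7: inside the interval → strictly worse (loss $84.8).
$1209.9: inside the interval → strictly worse (loss $412).
$953.6: inside the interval → strictly worse (loss $155.7).
$1058.8: inside the interval → strictly worse (loss $260.9).
Count: 4.

4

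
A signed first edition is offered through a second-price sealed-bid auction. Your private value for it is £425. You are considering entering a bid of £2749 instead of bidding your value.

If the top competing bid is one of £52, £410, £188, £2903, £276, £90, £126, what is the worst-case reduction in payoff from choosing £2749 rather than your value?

£0

£52: same outcome either way → loss £0.
£410: same outcome either way → loss £0.
£188: same outcome either way → loss £0.
£2903: same outcome either way → loss £0.
£276: same outcome either way → loss £0.
£90: same outcome either way → loss £0.
£126: same outcome either way → loss £0.
Maximum loss: £0.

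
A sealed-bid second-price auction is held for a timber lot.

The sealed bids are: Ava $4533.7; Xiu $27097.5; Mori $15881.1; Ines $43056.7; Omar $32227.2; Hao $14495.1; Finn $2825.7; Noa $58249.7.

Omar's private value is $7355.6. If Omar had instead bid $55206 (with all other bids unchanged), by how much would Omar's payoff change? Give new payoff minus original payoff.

$0

The highest bid among the other bidders is $58249.7; Omar's bid doesn't change that.
Original bid $32227.2: Omar is not highest (top rival bid is $58249.7); payoff $0.
Alternative bid $55206: Omar is not highest (top rival bid is $58249.7); payoff $0.
Change in payoff = $0 − ($0) = $0.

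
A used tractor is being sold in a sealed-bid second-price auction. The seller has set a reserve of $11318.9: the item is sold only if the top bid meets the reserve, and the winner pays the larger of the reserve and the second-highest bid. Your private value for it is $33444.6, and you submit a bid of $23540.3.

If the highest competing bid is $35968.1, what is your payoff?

Your bid $23540.3 is below the highest competing bid $35968.1, so you lose. Payoff $0.

$0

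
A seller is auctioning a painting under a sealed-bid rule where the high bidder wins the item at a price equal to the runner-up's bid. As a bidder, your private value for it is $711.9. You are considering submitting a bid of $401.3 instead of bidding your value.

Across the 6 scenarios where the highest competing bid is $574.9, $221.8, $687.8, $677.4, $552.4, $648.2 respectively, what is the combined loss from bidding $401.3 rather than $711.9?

$418.8

The deviation costs you only when the competing bid falls strictly between $401.3 and $711.9; elsewhere both bids give the same outcome.
$574.9: truthful payoff $137, deviation payoff $0 → loss $137.
$221.8: outcomes coincide → loss $0.
$687.8: truthful payoff $24.1, deviation payoff $0 → loss $24.1.
$677.4: truthful payoff $34.5, deviation payoff $0 → loss $34.5.
$552.4: truthful payoff $159.5, deviation payoff $0 → loss $159.5.
$648.2: truthful payoff $63.7, deviation payoff $0 → loss $63.7.
Total loss = $137 + $24.1 + $34.5 + $159.5 + $63.7 = $418.8.
Truthful bidding weakly dominates here: raising your bid can only win items priced above your value, and lowering it can only forfeit items priced below.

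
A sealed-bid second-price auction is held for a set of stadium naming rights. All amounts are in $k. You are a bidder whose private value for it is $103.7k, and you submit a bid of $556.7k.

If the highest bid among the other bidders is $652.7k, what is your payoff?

$0k

Your bid $556.7k is below the highest competing bid $652.7k, so you lose.
A losing bidder pays nothing and receives nothing: payoff = $0k.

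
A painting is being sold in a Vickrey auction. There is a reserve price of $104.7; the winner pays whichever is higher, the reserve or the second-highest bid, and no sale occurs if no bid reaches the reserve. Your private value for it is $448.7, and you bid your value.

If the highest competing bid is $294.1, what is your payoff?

$154.6

Your bid $448.7 is the highest and exceeds the reserve.
Price = max(second-highest bid, reserve) = max($294.1, $104.7) = $294.1.
Payoff = $448.7 − $294.1 = $154.6.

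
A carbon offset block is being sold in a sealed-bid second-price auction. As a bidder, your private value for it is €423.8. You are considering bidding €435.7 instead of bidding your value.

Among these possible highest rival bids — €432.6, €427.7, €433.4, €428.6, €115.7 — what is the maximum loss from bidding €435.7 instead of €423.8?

€432.6: truthful gives €0, deviation gives −€8.8 → loss €8.8.
€427.7: truthful gives €0, deviation gives −€3.9 → loss €3.9.
€433.4: truthful gives €0, deviation gives −€9.6 → loss €9.6.
€428.6: truthful gives €0, deviation gives −€4.8 → loss €4.8.
€115.7: same outcome either way → loss €0.
Maximum loss: €9.6.

€9.6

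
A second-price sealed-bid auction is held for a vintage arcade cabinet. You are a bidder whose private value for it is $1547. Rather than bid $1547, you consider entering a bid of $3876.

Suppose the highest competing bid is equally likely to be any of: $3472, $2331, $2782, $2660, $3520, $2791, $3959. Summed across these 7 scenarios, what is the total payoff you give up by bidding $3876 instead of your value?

The deviation costs you only when the competing bid falls strictly between $1547 and $3876; elsewhere both bids give the same outcome.
$3472: truthful payoff $0, deviation payoff −$1925 → loss $1925.
$2331: truthful payoff $0, deviation payoff −$784 → loss $784.
$2782: truthful payoff $0, deviation payoff −$1235 → loss $1235.
$2660: truthful payoff $0, deviation payoff −$1113 → loss $1113.
$3520: truthful payoff $0, deviation payoff −$1973 → loss $1973.
$2791: truthful payoff $0, deviation payoff −$1244 → loss $1244.
$3959: outcomes coincide → loss $0.
Total loss = $1925 + $784 + $1235 + $1113 + $1973 + $1244 = $8274.
In a second-price auction your bid sets only whether you win, not what you pay, so bidding your true value is weakly dominant.

$8274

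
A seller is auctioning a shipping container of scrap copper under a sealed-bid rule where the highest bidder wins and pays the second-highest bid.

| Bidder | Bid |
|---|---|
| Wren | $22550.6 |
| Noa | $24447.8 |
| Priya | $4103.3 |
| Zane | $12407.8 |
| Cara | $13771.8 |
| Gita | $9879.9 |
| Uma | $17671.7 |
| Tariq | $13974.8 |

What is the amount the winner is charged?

$22550.6

Highest bid: Noa at $24447.8, so Noa wins.
Second-highest bid: Wren at $22550.6 — that is the price the winner pays.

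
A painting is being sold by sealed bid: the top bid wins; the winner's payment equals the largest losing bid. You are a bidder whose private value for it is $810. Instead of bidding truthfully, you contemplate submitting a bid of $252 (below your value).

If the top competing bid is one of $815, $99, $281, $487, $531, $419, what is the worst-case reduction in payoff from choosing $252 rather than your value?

$815: same outcome either way → loss $0.
$99: same outcome either way → loss $0.
$281: truthful gives $529, deviation gives $0 → loss $529.
$487: truthful gives $323, deviation gives $0 → loss $323.
$531: truthful gives $279, deviation gives $0 → loss $279.
$419: truthful gives $391, deviation gives $0 → loss $391.
Maximum loss: $529.

$529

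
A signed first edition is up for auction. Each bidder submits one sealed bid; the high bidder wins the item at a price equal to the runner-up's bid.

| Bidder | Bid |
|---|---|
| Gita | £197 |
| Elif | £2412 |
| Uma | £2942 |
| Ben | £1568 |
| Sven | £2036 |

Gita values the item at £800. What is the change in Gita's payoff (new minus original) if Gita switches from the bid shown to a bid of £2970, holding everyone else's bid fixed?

The highest bid among the other bidders is £2942; Gita's bid doesn't change that.
Original bid £197: Gita is not highest (top rival bid is £2942); payoff £0.
Alternative bid £2970: Gita is highest, pays the top rival bid £2942; payoff £800 − £2942 = −£2142.
Change in payoff = −£2142 − (£0) = −£2142.

−£2142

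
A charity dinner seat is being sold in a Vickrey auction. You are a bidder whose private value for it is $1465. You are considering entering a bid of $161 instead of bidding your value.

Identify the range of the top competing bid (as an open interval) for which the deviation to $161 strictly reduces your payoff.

($161, $1465)

If the competing bid is below $161, both bids win at the same price — no difference.
If it is above $1465, both bids lose — no difference.
If it lies strictly between $161 and $1465, bidding your value wins at a price below your value (positive payoff) while bidding $161 loses (payoff 0).
So the deviation strictly hurts on the open interval ($161, $1465).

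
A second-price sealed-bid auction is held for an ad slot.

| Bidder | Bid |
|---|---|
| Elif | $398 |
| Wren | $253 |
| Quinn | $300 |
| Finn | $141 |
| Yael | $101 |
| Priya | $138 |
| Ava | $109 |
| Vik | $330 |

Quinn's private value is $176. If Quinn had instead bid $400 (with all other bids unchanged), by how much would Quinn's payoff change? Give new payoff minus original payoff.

−$222

The highest bid among the other bidders is $398; Quinn's bid doesn't change that.
Original bid $300: Quinn is not highest (top rival bid is $398); payoff $0.
Alternative bid $400: Quinn is highest, pays the top rival bid $398; payoff $176 − $398 = −$222.
Change in payoff = −$222 − ($0) = −$222.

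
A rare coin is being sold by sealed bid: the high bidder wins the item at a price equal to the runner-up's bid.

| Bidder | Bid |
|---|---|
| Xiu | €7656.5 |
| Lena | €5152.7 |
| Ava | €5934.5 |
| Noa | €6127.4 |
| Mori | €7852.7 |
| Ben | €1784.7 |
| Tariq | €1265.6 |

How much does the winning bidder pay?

Highest bid: Mori at €7852.7, so Mori wins.
Second-highest bid: Xiu at €7656.5 — that is the price the winner pays.

€7656.5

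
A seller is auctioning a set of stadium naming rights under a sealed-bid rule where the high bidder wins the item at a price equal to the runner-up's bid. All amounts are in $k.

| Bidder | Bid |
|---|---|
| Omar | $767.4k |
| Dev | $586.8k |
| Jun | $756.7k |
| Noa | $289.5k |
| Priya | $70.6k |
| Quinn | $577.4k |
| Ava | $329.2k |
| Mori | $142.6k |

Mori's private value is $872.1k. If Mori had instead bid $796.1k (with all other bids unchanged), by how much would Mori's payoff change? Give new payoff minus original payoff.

$104.7k

The highest bid among the other bidders is $767.4k; Mori's bid doesn't change that.
Original bid $142.6k: Mori is not highest (top rival bid is $767.4k); payoff $0k.
Alternative bid $796.1k: Mori is highest, pays the top rival bid $767.4k; payoff $872.1k − $767.4k = $104.7k.
Change in payoff = $104.7k − ($0k) = $104.7k.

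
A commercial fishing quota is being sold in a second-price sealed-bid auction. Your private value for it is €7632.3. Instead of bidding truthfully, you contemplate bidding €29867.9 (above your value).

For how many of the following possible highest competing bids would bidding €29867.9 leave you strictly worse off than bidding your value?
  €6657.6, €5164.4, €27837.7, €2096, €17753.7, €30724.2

2

The deviation hurts exactly when the highest competing bid lies strictly between €7632.3 and €29867.9 — overbidding then wins at a price above your value.
€6657.6: below both → same outcome either way.
€5164.4: below both → same outcome either way.
€27837.7: inside the interval → strictly worse (loss €20205.4).
€2096: below both → same outcome either way.
€17753.7: inside the interval → strictly worse (loss €10121.4).
€30724.2: above both → same outcome either way.
Count: 2.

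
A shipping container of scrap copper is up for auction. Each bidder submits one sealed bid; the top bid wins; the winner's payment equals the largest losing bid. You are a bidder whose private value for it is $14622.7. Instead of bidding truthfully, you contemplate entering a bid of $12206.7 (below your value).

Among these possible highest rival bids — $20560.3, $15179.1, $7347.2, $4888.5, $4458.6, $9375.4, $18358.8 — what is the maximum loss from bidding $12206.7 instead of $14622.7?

$0

$20560.3: same outcome either way → loss $0.
$15179.1: same outcome either way → loss $0.
$7347.2: same outcome either way → loss $0.
$4888.5: same outcome either way → loss $0.
$4458.6: same outcome either way → loss $0.
$9375.4: same outcome either way → loss $0.
$18358.8: same outcome either way → loss $0.
Maximum loss: $0.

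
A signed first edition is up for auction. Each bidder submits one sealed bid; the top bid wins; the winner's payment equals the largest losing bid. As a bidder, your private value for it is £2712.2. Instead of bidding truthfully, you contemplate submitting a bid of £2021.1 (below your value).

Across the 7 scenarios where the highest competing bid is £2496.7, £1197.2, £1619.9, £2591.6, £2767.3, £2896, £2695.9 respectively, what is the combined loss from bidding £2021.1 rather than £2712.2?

£352.4

The deviation costs you only when the competing bid falls strictly between £2021.1 and £2712.2; elsewhere both bids give the same outcome.
£2496.7: truthful payoff £215.5, deviation payoff £0 → loss £215.5.
£1197.2: outcomes coincide → loss £0.
£1619.9: outcomes coincide → loss £0.
£2591.6: truthful payoff £120.6, deviation payoff £0 → loss £120.6.
£2767.3: outcomes coincide → loss £0.
£2896: outcomes coincide → loss £0.
£2695.9: truthful payoff £16.3, deviation payoff £0 → loss £16.3.
Total loss = £215.5 + £120.6 + £16.3 = £352.4.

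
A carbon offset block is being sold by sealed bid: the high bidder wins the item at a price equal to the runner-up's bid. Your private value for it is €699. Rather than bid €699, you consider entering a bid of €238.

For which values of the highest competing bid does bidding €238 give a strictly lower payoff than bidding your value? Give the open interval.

(€238, €699)

If the competing bid is below €238, both bids win at the same price — no difference.
If it is above €699, both bids lose — no difference.
If it lies strictly between €238 and €699, bidding your value wins at a price below your value (positive payoff) while bidding €238 loses (payoff 0).
So the deviation strictly hurts on the open interval (€238, €699).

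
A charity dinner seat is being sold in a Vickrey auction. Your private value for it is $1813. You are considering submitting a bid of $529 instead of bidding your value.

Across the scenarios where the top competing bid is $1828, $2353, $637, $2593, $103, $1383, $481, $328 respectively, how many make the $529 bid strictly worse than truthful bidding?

The deviation hurts exactly when the highest competing bid lies strictly between $529 and $1813 — underbidding then forfeits a profitable win.
$1828: above both → same outcome either way.
$2353: above both → same outcome either way.
$637: inside the interval → strictly worse (loss $1176).
$2593: above both → same outcome either way.
$103: below both → same outcome either way.
$1383: inside the interval → strictly worse (loss $430).
$481: below both → same outcome either way.
$328: below both → same outcome either way.
Count: 2.

2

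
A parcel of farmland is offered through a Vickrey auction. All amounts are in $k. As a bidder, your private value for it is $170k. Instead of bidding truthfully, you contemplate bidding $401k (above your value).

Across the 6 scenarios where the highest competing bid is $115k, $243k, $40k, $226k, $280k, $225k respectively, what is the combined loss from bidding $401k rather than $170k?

The deviation costs you only when the competing bid falls strictly between $170k and $401k; elsewhere both bids give the same outcome.
$115k: outcomes coincide → loss $0k.
$243k: truthful payoff $0k, deviation payoff −$73k → loss $73k.
$40k: outcomes coincide → loss $0k.
$226k: truthful payoff $0k, deviation payoff −$56k → loss $56k.
$280k: truthful payoff $0k, deviation payoff −$110k → loss $110k.
$225k: truthful payoff $0k, deviation payoff −$55k → loss $55k.
Total loss = $73k + $56k + $110k + $55k = $294k.

$294k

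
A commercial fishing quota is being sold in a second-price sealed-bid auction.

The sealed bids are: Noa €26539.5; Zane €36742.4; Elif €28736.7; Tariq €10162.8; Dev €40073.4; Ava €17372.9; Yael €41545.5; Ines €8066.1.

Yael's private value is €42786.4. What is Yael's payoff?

Highest bid: Yael at €41545.5, so Yael wins.
Second-highest bid: Dev at €40073.4 — that is the price the winner pays.
Yael's payoff = value − price = €42786.4 − €40073.4 = €2713.

€2713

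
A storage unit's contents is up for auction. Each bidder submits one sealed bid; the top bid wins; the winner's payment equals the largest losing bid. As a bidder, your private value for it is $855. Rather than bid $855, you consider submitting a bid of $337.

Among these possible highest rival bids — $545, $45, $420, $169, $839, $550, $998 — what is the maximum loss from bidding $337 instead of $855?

$435

$545: truthful gives $310, deviation gives $0 → loss $310.
$45: same outcome either way → loss $0.
$420: truthful gives $435, deviation gives $0 → loss $435.
$169: same outcome either way → loss $0.
$839: truthful gives $16, deviation gives $0 → loss $16.
$550: truthful gives $305, deviation gives $0 → loss $305.
$998: same outcome either way → loss $0.
Maximum loss: $435.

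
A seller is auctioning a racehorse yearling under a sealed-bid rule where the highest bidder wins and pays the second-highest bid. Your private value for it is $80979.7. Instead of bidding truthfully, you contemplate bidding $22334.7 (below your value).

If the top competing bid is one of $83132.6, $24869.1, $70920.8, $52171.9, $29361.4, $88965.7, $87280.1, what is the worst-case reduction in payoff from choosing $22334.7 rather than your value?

$83132.6: same outcome either way → loss $0.
$24869.1: truthful gives $56110.6, deviation gives $0 → loss $56110.6.
$70920.8: truthful gives $10058.9, deviation gives $0 → loss $10058.9.
$52171.9: truthful gives $28807.8, deviation gives $0 → loss $28807.8.
$29361.4: truthful gives $51618.3, deviation gives $0 → loss $51618.3.
$88965.7: same outcome either way → loss $0.
$87280.1: same outcome either way → loss $0.
Maximum loss: $56110.6.

$56110.6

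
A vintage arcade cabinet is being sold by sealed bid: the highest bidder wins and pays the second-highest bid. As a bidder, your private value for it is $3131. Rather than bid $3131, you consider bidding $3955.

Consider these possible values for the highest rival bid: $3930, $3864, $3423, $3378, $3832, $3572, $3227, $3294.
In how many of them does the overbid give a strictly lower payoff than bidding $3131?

The deviation hurts exactly when the highest competing bid lies strictly between $3131 and $3955 — overbidding then wins at a price above your value.
$3930: inside the interval → strictly worse (loss $799).
$3864: inside the interval → strictly worse (loss $733).
$3423: inside the interval → strictly worse (loss $292).
$3378: inside the interval → strictly worse (loss $247).
$3832: inside the interval → strictly worse (loss $701).
$3572: inside the interval → strictly worse (loss $441).
$3227: inside the interval → strictly worse (loss $96).
$3294: inside the interval → strictly worse (loss $163).
Count: 8.

8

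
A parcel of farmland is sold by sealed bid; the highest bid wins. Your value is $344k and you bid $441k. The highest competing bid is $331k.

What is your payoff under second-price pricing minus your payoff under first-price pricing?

You have the highest bid, so you win under either rule.
Second-price: pay $331k → payoff $13k.
First-price: pay your own bid $441k → payoff −$97k.
Difference = $13k − (−$97k) = $110k.

$110k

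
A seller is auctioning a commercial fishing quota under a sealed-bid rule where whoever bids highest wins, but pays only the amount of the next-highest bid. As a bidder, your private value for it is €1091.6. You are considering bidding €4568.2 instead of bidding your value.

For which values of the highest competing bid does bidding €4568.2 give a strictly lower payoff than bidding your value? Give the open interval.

If the competing bid is below €1091.6, both bids win at the same price — no difference.
If it is above €4568.2, both bids lose — no difference.
If it lies strictly between €1091.6 and €4568.2, bidding your value loses (payoff 0) while bidding €4568.2 wins at a price above your value (payoff negative).
So the deviation strictly hurts on the open interval (€1091.6, €4568.2).

(€1091.6, €4568.2)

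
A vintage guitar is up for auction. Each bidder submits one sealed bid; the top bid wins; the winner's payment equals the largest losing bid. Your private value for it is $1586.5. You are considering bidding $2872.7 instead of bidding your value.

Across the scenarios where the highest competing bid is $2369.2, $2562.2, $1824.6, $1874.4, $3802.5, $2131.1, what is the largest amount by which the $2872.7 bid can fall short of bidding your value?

$2369.2: truthful gives $0, deviation gives −$782.7 → loss $782.7.
$2562.2: truthful gives $0, deviation gives −$975.7 → loss $975.7.
$1824.6: truthful gives $0, deviation gives −$238.1 → loss $238.1.
$1874.4: truthful gives $0, deviation gives −$287.9 → loss $287.9.
$3802.5: same outcome either way → loss $0.
$2131.1: truthful gives $0, deviation gives −$544.6 → loss $544.6.
Maximum loss: $975.7.

$975.7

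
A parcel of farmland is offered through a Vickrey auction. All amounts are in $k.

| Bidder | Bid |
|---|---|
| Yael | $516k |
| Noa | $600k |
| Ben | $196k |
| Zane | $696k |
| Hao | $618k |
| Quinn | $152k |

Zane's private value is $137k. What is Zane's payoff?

Highest bid: Zane at $696k, so Zane wins.
Second-highest bid: Hao at $618k — that is the price the winner pays.
Zane's payoff = value − price = $137k − $618k = −$481k.

−$481k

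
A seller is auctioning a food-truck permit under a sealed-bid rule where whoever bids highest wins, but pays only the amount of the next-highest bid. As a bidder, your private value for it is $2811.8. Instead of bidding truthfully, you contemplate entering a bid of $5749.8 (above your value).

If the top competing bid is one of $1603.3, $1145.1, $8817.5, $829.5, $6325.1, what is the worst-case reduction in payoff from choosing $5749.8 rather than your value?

$0

$1603.3: same outcome either way → loss $0.
$1145.1: same outcome either way → loss $0.
$8817.5: same outcome either way → loss $0.
$829.5: same outcome either way → loss $0.
$6325.1: same outcome either way → loss $0.
Maximum loss: $0.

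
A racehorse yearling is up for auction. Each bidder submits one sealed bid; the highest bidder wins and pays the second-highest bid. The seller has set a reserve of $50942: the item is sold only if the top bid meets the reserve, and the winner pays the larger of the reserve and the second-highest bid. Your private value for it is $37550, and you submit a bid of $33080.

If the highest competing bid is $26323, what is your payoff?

$0

Your bid $33080 is the highest bid but falls below the reserve $50942, so the item goes unsold. Payoff $0.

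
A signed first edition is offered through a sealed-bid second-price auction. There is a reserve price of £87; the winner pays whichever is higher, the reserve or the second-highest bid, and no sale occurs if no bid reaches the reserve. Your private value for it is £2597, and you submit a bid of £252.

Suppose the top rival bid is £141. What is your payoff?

£2456

Your bid £252 is the highest and exceeds the reserve.
Price = max(second-highest bid, reserve) = max(£141, £87) = £141.
Payoff = £2597 − £141 = £2456.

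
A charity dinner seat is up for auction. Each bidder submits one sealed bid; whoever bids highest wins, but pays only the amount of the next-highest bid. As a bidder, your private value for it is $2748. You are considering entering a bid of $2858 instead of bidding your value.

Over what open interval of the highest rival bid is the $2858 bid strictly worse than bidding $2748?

If the competing bid is below $2748, both bids win at the same price — no difference.
If it is above $2858, both bids lose — no difference.
If it lies strictly between $2748 and $2858, bidding your value loses (payoff 0) while bidding $2858 wins at a price above your value (payoff negative).
So the deviation strictly hurts on the open interval ($2748, $2858).

($2748, $2858)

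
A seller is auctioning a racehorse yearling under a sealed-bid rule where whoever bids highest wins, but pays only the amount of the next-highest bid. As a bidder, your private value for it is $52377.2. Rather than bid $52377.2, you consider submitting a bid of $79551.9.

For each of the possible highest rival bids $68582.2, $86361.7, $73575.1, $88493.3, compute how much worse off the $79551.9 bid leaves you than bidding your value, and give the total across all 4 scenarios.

$37402.9

The deviation costs you only when the competing bid falls strictly between $52377.2 and $79551.9; elsewhere both bids give the same outcome.
$68582.2: truthful payoff $0, deviation payoff −$16205 → loss $16205.
$86361.7: outcomes coincide → loss $0.
$73575.1: truthful payoff $0, deviation payoff −$21197.9 → loss $21197.9.
$88493.3: outcomes coincide → loss $0.
Total loss = $16205 + $21197.9 = $37402.9.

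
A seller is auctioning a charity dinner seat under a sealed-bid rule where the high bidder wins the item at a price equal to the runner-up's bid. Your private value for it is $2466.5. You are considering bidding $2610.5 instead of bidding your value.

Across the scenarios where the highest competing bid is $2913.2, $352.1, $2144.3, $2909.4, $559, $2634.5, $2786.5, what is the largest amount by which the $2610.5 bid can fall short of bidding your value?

$0

$2913.2: same outcome either way → loss $0.
$352.1: same outcome either way → loss $0.
$2144.3: same outcome either way → loss $0.
$2909.4: same outcome either way → loss $0.
$559: same outcome either way → loss $0.
$2634.5: same outcome either way → loss $0.
$2786.5: same outcome either way → loss $0.
Maximum loss: $0.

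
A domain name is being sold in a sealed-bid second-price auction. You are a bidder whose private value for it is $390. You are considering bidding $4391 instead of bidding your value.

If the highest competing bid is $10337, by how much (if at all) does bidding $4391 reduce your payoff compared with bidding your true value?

$0

Bidding your value $390: you lose (since $390 < $10337). Payoff $0.
Bidding $4391: you lose. Payoff $0.
Difference = $0 − $0 = $0; both bids lead to the same outcome because the competing bid is above both your value and your alternative bid.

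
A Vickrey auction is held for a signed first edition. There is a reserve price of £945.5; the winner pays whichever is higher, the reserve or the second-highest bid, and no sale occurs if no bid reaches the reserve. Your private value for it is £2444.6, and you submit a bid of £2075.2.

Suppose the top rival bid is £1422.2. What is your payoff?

Your bid £2075.2 is the highest and exceeds the reserve.
Price = max(second-highest bid, reserve) = max(£1422.2, £945.5) = £1422.2.
Payoff = £2444.6 − £1422.2 = £1022.4.

£1022.4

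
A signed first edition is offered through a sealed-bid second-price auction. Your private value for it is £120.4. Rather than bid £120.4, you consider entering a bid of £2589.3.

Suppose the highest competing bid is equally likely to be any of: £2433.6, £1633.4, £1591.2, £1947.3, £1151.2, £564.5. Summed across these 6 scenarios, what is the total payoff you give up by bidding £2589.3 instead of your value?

The deviation costs you only when the competing bid falls strictly between £120.4 and £2589.3; elsewhere both bids give the same outcome.
£2433.6: truthful payoff £0, deviation payoff −£2313.2 → loss £2313.2.
£1633.4: truthful payoff £0, deviation payoff −£1513 → loss £1513.
£1591.2: truthful payoff £0, deviation payoff −£1470.8 → loss £1470.8.
£1947.3: truthful payoff £0, deviation payoff −£1826.9 → loss £1826.9.
£1151.2: truthful payoff £0, deviation payoff −£1030.8 → loss £1030.8.
£564.5: truthful payoff £0, deviation payoff −£444.1 → loss £444.1.
Total loss = £2313.2 + £1513 + £1470.8 + £1826.9 + £1030.8 + £444.1 = £8598.8.
Because the price is fixed by the runner-up's bid, deviating from your value can only change a good outcome into a bad one — never the reverse.

£8598.8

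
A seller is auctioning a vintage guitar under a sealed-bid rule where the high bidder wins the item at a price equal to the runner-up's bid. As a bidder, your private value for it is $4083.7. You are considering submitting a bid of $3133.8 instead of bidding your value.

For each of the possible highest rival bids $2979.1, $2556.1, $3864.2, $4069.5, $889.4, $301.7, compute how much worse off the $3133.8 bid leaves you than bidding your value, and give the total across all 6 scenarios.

$233.7

The deviation costs you only when the competing bid falls strictly between $3133.8 and $4083.7; elsewhere both bids give the same outcome.
$2979.1: outcomes coincide → loss $0.
$2556.1: outcomes coincide → loss $0.
$3864.2: truthful payoff $219.5, deviation payoff $0 → loss $219.5.
$4069.5: truthful payoff $14.2, deviation payoff $0 → loss $14.2.
$889.4: outcomes coincide → loss $0.
$301.7: outcomes coincide → loss $0.
Total loss = $219.5 + $14.2 = $233.7.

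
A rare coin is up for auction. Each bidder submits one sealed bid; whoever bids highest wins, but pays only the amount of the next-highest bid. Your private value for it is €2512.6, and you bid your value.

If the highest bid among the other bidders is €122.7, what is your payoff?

€2389.9

Your bid €2512.6 exceeds the highest competing bid €122.7, so you win.
In a second-price auction the winner pays the second-highest bid, €122.7.
Payoff = value − price = €2512.6 − €122.7 = €2389.9.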